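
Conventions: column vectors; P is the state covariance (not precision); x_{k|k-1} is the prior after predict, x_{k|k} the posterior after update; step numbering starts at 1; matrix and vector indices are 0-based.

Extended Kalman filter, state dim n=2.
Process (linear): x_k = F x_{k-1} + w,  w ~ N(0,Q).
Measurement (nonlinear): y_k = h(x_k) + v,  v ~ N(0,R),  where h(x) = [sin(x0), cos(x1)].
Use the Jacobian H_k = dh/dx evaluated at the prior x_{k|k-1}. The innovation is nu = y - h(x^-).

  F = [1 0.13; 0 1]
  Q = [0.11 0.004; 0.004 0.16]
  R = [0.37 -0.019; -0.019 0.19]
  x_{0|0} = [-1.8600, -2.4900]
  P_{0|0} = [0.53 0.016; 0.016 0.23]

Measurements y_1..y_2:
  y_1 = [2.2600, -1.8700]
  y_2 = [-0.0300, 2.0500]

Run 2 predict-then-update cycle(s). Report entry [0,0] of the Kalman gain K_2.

K[0,0] = -0.1734

step 1: x^-=[-2.1837, -2.4900]  P^-=[0.6480 0.0499; 0.0499 0.3900]  H_jac=[-0.5752 0.0000; 0.0000 0.6065]  S=[0.5844 -0.0364; -0.0364 0.3334]  K=[-0.6365 0.0213; -0.0050 0.7088]  nu=[3.0780, -1.0749]  x^+=[-4.1658, -3.2671]  P^+=[0.4101 0.0266; 0.0266 0.2222]
step 2: x^-=[-4.5905, -3.2671]  P^-=[0.5308 0.0595; 0.0595 0.3822]  H_jac=[-0.1216 0.0000; 0.0000 -0.1252]  S=[0.3778 -0.0181; -0.0181 0.1960]  K=[-0.1734 -0.0540; -0.0310 -0.2470]  nu=[-1.0226, 3.0421]  x^+=[-4.5775, -3.9870]  P^+=[0.5192 0.0557; 0.0557 0.3702]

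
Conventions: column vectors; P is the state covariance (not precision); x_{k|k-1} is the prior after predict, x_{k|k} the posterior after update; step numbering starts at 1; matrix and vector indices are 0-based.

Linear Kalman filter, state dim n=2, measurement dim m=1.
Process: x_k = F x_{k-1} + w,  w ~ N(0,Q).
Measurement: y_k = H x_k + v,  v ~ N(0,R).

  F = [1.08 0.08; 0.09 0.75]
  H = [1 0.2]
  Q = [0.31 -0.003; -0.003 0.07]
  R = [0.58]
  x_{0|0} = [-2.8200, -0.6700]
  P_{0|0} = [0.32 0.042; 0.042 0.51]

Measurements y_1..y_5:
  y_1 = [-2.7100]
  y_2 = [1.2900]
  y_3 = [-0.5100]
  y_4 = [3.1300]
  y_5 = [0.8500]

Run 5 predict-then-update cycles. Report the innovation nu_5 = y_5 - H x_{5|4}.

innov = [-0.6596]

step 1: x^-=[-3.0992, -0.7563]  P^-=[0.6938 0.0930; 0.0930 0.3651]  S=[1.3256]  K=[0.5374; 0.1253]  nu=[0.5405]  x^+=[-2.8088, -0.6886]  P^+=[0.3109 0.0038; 0.0038 0.3443]
step 2: x^-=[-3.0885, -0.7692]  P^-=[0.6755 0.0510; 0.0510 0.2667]  S=[1.2866]  K=[0.5330; 0.0811]  nu=[4.5324]  x^+=[-0.6729, -0.4017]  P^+=[0.3101 -0.0046; -0.0046 0.2583]
step 3: x^-=[-0.7588, -0.3619]  P^-=[0.6725 0.0389; 0.0389 0.2172]  S=[1.2767]  K=[0.5328; 0.0645]  nu=[0.3212]  x^+=[-0.5877, -0.3412]  P^+=[0.3100 -0.0050; -0.0050 0.2119]
step 4: x^-=[-0.6620, -0.3088]  P^-=[0.6721 0.0358; 0.0358 0.1910]  S=[1.2741]  K=[0.5332; 0.0581]  nu=[3.8537]  x^+=[1.3926, -0.0850]  P^+=[0.3100 -0.0037; -0.0037 0.1867]
step 5: x^-=[1.4973, 0.0616]  P^-=[0.6721 0.0353; 0.0353 0.1770]  S=[1.2733]  K=[0.5334; 0.0556]  nu=[-0.6596]  x^+=[1.1454, 0.0249]  P^+=[0.3098 -0.0024; -0.0024 0.1731]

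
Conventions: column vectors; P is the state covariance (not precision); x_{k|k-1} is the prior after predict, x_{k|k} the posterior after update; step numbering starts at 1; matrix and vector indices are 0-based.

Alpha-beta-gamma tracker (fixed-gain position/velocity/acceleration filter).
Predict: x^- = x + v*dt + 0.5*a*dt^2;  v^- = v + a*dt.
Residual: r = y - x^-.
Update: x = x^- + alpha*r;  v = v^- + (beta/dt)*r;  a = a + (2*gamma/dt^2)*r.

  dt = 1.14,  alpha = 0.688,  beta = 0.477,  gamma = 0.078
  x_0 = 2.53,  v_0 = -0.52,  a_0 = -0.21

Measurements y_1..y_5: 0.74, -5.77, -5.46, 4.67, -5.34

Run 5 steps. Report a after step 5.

step 1: x_pred=1.8007  r=-1.0607  x^+=1.0710  v^+=-1.2032  a^+=-0.3373
step 2: x_pred=-0.5199  r=-5.2501  x^+=-4.1320  v^+=-3.7845  a^+=-0.9675
step 3: x_pred=-9.0750  r=3.6150  x^+=-6.5879  v^+=-3.3749  a^+=-0.5336
step 4: x_pred=-10.7820  r=15.4520  x^+=-0.1510  v^+=2.4822  a^+=1.3212
step 5: x_pred=3.5373  r=-8.8773  x^+=-2.5703  v^+=0.2740  a^+=0.2556

a_post = 0.2556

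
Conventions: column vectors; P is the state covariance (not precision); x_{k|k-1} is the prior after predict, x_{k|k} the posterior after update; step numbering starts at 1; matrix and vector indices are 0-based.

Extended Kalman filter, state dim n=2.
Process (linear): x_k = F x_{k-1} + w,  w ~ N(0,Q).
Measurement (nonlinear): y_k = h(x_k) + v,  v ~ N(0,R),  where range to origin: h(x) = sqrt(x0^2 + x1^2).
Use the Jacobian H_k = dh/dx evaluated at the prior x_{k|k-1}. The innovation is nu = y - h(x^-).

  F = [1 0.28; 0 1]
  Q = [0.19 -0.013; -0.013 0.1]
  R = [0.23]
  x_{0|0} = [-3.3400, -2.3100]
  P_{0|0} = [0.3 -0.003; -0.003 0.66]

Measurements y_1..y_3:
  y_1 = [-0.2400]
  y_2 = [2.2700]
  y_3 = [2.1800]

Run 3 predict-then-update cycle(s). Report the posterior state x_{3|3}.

x_post = [-1.8928, 0.6133]

step 1: x^-=[-3.9868, -2.3100]  P^-=[0.5401 0.1688; 0.1688 0.7600]  H_jac=[-0.8653 -0.5013]  S=[0.9718]  K=[-0.5679; -0.5424]  nu=[-4.8477]  x^+=[-1.2336, 0.3192]  P^+=[0.2266 -0.1305; -0.1305 0.4741]
step 2: x^-=[-1.1442, 0.3192]  P^-=[0.3807 -0.0108; -0.0108 0.5741]  H_jac=[-0.9632 0.2687]  S=[0.6302]  K=[-0.5864; 0.2613]  nu=[1.0821]  x^+=[-1.7788, 0.6020]  P^+=[0.1640 0.0858; 0.0858 0.5311]
step 3: x^-=[-1.6102, 0.6020]  P^-=[0.4436 0.2215; 0.2215 0.6311]  H_jac=[-0.9367 0.3502]  S=[0.5513]  K=[-0.6130; 0.0246]  nu=[0.4610]  x^+=[-1.8928, 0.6133]  P^+=[0.2364 0.2298; 0.2298 0.6308]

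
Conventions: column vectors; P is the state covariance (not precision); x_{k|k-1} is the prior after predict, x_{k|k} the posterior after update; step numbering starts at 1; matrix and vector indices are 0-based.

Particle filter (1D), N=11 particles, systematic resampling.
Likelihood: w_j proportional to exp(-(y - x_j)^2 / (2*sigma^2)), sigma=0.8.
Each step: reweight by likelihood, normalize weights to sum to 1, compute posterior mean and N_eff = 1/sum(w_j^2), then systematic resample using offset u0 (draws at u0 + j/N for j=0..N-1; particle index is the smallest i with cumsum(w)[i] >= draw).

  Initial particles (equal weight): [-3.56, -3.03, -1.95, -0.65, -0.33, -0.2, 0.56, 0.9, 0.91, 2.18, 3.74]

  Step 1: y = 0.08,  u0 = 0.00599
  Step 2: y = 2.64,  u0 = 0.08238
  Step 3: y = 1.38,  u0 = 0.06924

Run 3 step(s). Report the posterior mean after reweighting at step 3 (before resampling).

step 1: w=[0.0000, 0.0001, 0.0088, 0.1446, 0.1923, 0.2063, 0.1832, 0.1297, 0.1280, 0.0070, 0.0000]  mean=0.1349  Neff=5.9758  idx=[2, 3, 4, 4, 5, 5, 5, 6, 6, 7, 8]
step 2: w=[0.0000, 0.0008, 0.0038, 0.0038, 0.0069, 0.0069, 0.0069, 0.1279, 0.1279, 0.3527, 0.3624]  mean=0.7833  Neff=3.4644  idx=[7, 8, 8, 9, 9, 9, 9, 10, 10, 10, 10]
step 3: w=[0.0697, 0.0697, 0.0697, 0.0985, 0.0985, 0.0985, 0.0985, 0.0992, 0.0992, 0.0992, 0.0992]  mean=0.8328  Neff=10.7804  idx=[0, 2, 3, 4, 5, 6, 7, 8, 8, 9, 10]

post_mean = 0.8328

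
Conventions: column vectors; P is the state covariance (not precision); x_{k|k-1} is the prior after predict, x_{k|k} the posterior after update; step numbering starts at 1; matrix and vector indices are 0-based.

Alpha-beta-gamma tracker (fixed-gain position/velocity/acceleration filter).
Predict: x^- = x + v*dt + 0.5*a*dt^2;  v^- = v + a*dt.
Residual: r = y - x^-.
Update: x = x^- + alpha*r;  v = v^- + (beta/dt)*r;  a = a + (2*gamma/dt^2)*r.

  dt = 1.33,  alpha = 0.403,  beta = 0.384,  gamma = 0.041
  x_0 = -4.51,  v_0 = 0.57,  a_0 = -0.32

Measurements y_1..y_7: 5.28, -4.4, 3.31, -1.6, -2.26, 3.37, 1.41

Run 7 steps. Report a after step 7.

step 1: x_pred=-4.0349  r=9.3149  x^+=-0.2810  v^+=2.8338  a^+=0.1118
step 2: x_pred=3.5869  r=-7.9869  x^+=0.3682  v^+=0.6765  a^+=-0.2584
step 3: x_pred=1.0394  r=2.2706  x^+=1.9544  v^+=0.9884  a^+=-0.1532
step 4: x_pred=3.1335  r=-4.7335  x^+=1.2259  v^+=-0.5820  a^+=-0.3726
step 5: x_pred=0.1223  r=-2.3823  x^+=-0.8378  v^+=-1.7654  a^+=-0.4830
step 6: x_pred=-3.6130  r=6.9830  x^+=-0.7988  v^+=-0.3917  a^+=-0.1593
step 7: x_pred=-1.4607  r=2.8707  x^+=-0.3038  v^+=0.2252  a^+=-0.0263

a_post = -0.0263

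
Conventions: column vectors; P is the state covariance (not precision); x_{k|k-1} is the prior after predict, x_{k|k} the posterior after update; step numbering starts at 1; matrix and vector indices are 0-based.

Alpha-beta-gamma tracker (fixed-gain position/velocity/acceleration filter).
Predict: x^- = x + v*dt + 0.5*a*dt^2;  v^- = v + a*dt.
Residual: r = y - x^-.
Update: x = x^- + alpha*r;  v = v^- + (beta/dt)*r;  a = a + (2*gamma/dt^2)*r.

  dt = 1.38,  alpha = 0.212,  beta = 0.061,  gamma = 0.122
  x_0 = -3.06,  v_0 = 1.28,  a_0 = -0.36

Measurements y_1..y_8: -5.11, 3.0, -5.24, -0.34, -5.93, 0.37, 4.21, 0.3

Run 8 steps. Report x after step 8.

step 1: x_pred=-1.6364  r=-3.4736  x^+=-2.3728  v^+=0.6297  a^+=-0.8051
step 2: x_pred=-2.2704  r=5.2704  x^+=-1.1531  v^+=-0.2483  a^+=-0.1298
step 3: x_pred=-1.6194  r=-3.6206  x^+=-2.3870  v^+=-0.5875  a^+=-0.5937
step 4: x_pred=-3.7630  r=3.4230  x^+=-3.0373  v^+=-1.2554  a^+=-0.1551
step 5: x_pred=-4.9175  r=-1.0125  x^+=-5.1322  v^+=-1.5142  a^+=-0.2848
step 6: x_pred=-7.4930  r=7.8630  x^+=-5.8261  v^+=-1.5597  a^+=0.7226
step 7: x_pred=-7.2904  r=11.5004  x^+=-4.8523  v^+=-0.0542  a^+=2.1961
step 8: x_pred=-2.8359  r=3.1359  x^+=-2.1711  v^+=3.1151  a^+=2.5979

x_post = -2.1711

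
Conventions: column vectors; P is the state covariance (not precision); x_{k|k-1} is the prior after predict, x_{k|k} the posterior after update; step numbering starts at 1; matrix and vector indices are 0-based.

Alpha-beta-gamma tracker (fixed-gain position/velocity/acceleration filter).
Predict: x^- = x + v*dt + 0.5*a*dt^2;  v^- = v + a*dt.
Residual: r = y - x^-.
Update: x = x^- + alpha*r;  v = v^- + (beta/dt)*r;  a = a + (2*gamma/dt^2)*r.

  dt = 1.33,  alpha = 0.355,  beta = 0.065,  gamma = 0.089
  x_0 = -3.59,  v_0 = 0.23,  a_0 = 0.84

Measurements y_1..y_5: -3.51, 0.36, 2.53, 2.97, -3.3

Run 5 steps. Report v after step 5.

step 1: x_pred=-2.5412  r=-0.9688  x^+=-2.8851  v^+=1.2999  a^+=0.7425
step 2: x_pred=-0.4996  r=0.8596  x^+=-0.1944  v^+=2.3294  a^+=0.8290
step 3: x_pred=3.6369  r=-1.1069  x^+=3.2439  v^+=3.3779  a^+=0.7176
step 4: x_pred=8.3712  r=-5.4012  x^+=6.4538  v^+=4.0683  a^+=0.1741
step 5: x_pred=12.0187  r=-15.3187  x^+=6.5806  v^+=3.5513  a^+=-1.3674

v_post = 3.5513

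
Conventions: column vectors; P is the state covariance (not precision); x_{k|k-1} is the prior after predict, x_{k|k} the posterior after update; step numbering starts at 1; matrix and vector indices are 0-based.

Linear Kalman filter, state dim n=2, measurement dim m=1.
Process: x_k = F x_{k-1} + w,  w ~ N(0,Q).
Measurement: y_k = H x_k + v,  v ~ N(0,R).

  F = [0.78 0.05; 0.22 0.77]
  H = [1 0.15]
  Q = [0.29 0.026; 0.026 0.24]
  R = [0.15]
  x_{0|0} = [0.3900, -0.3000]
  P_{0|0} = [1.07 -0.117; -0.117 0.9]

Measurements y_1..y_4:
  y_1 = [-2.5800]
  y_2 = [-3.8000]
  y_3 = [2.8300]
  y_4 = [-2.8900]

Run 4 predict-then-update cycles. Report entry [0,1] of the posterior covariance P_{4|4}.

P_post[0,1] = -0.0459

step 1: x^-=[0.2892, -0.1452]  P^-=[0.9341 0.1727; 0.1727 0.7858]  S=[1.1536]  K=[0.8322; 0.2519]  nu=[-2.8474]  x^+=[-2.0804, -0.8624]  P^+=[0.1352 -0.0691; -0.0691 0.7126]
step 2: x^-=[-1.6658, -1.1217]  P^-=[0.3686 0.0344; 0.0344 0.6456]  S=[0.5435]  K=[0.6878; 0.2414]  nu=[-1.9659]  x^+=[-3.0180, -1.5964]  P^+=[0.1115 -0.0559; -0.0559 0.6139]
step 3: x^-=[-2.4338, -1.8932]  P^-=[0.3550 0.0346; 0.0346 0.5905]  S=[0.5287]  K=[0.6813; 0.2330]  nu=[5.5478]  x^+=[1.3461, -0.6007]  P^+=[0.1096 -0.0493; -0.0493 0.5618]
step 4: x^-=[1.0200, -0.1664]  P^-=[0.3542 0.0363; 0.0363 0.5617]  S=[0.5278]  K=[0.6815; 0.2284]  nu=[-3.8850]  x^+=[-1.6278, -1.0536]  P^+=[0.1091 -0.0459; -0.0459 0.5341]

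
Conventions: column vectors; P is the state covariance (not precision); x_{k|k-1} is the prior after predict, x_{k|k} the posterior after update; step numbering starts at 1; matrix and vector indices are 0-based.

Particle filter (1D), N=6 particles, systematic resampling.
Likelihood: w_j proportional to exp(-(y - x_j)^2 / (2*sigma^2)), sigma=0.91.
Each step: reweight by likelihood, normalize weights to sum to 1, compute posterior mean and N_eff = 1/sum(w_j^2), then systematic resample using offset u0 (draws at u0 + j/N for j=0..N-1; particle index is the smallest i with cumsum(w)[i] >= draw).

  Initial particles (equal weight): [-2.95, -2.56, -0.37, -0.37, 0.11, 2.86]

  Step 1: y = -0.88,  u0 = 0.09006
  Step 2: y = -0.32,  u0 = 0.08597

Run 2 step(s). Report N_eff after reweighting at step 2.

step 1: w=[0.0299, 0.0722, 0.3391, 0.3391, 0.2196, 0.0001]  mean=-0.4995  Neff=3.5167  idx=[1, 2, 2, 3, 3, 4]
step 2: w=[0.0098, 0.2023, 0.2023, 0.2023, 0.2023, 0.1812]  mean=-0.3045  Neff=5.0876  idx=[1, 2, 3, 3, 4, 5]

N_eff = 5.0876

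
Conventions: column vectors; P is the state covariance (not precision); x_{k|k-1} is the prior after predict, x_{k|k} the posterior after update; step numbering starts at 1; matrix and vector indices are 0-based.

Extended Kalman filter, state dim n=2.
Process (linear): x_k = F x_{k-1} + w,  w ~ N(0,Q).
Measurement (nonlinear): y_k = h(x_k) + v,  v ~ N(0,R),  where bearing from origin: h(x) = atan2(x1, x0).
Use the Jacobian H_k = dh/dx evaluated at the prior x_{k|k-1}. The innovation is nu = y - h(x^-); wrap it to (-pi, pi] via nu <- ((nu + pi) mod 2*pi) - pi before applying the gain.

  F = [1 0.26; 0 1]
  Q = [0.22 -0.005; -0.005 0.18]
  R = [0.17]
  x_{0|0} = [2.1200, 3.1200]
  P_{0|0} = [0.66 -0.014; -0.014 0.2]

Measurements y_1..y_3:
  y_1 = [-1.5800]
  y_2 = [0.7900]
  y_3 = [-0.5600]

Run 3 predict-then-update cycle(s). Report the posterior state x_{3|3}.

x_post = [6.1016, 2.1878]

step 1: x^-=[2.9312, 3.1200]  P^-=[0.8862 0.0330; 0.0330 0.3800]  H_jac=[-0.1702 0.1599]  S=[0.2036]  K=[-0.7151; 0.2709]  nu=[-2.3966]  x^+=[4.6450, 2.4707]  P^+=[0.7821 0.0724; 0.0724 0.3651]
step 2: x^-=[5.2874, 2.4707]  P^-=[1.0645 0.1624; 0.1624 0.5451]  H_jac=[-0.0725 0.1552]  S=[0.1851]  K=[-0.2810; 0.3935]  nu=[0.3529]  x^+=[5.1882, 2.6096]  P^+=[1.0499 0.1828; 0.1828 0.5164]
step 3: x^-=[5.8667, 2.6096]  P^-=[1.3998 0.3121; 0.3121 0.6964]  H_jac=[-0.0633 0.1423]  S=[0.1841]  K=[-0.2401; 0.4310]  nu=[-0.9785]  x^+=[6.1016, 2.1878]  P^+=[1.3892 0.3311; 0.3311 0.6622]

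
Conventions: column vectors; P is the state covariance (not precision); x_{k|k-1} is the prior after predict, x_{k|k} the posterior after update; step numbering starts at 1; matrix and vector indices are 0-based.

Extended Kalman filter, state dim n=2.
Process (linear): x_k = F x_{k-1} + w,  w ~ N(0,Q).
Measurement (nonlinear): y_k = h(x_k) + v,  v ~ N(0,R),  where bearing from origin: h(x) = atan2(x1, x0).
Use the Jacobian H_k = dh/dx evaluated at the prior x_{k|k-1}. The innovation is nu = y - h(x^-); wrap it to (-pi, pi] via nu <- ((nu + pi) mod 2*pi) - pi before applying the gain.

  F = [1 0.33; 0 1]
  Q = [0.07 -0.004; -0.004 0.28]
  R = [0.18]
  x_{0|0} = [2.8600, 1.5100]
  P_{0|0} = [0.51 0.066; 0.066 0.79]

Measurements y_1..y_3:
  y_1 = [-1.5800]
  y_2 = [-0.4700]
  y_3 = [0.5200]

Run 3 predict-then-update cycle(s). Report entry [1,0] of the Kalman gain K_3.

step 1: x^-=[3.3583, 1.5100]  P^-=[0.7096 0.3227; 0.3227 1.0700]  H_jac=[-0.1114 0.2477]  S=[0.2366]  K=[0.0038; 0.9681]  nu=[-2.0025]  x^+=[3.3507, -0.4286]  P^+=[0.7096 0.3218; 0.3218 0.8482]
step 2: x^-=[3.2092, -0.4286]  P^-=[1.0844 0.5977; 0.5977 1.1282]  H_jac=[0.0409 0.3061]  S=[0.3025]  K=[0.7515; 1.2225]  nu=[-0.3372]  x^+=[2.9558, -0.8409]  P^+=[0.9135 0.3198; 0.3198 0.6761]
step 3: x^-=[2.6783, -0.8409]  P^-=[1.2682 0.5389; 0.5389 0.9561]  H_jac=[0.1067 0.3399]  S=[0.3440]  K=[0.9259; 1.1119]  nu=[0.8242]  x^+=[3.4415, 0.0755]  P^+=[0.9733 0.1848; 0.1848 0.5308]

K[1,0] = 1.1119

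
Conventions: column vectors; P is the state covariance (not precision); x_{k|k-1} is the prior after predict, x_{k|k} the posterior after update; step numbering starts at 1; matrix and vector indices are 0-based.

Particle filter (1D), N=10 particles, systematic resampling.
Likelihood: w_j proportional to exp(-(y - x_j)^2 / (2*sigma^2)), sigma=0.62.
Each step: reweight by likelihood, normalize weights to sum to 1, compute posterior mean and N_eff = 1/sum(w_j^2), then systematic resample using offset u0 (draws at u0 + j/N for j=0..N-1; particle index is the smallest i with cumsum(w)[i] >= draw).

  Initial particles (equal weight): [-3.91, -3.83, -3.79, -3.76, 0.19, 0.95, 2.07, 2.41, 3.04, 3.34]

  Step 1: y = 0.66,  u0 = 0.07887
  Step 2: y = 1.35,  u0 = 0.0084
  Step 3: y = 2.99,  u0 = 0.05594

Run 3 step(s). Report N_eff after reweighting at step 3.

N_eff = 1.1955

step 1: w=[0.0000, 0.0000, 0.0000, 0.0000, 0.4309, 0.5148, 0.0433, 0.0107, 0.0004, 0.0001]  mean=0.6875  Neff=2.2094  idx=[4, 4, 4, 4, 5, 5, 5, 5, 5, 6]
step 2: w=[0.0330, 0.0330, 0.0330, 0.0330, 0.1542, 0.1542, 0.1542, 0.1542, 0.1542, 0.0968]  mean=0.9581  Neff=7.5368  idx=[0, 3, 4, 5, 5, 6, 7, 7, 8, 9]
step 3: w=[0.0001, 0.0001, 0.0123, 0.0123, 0.0123, 0.0123, 0.0123, 0.0123, 0.0123, 0.9140]  mean=1.9736  Neff=1.1955  idx=[6, 9, 9, 9, 9, 9, 9, 9, 9, 9]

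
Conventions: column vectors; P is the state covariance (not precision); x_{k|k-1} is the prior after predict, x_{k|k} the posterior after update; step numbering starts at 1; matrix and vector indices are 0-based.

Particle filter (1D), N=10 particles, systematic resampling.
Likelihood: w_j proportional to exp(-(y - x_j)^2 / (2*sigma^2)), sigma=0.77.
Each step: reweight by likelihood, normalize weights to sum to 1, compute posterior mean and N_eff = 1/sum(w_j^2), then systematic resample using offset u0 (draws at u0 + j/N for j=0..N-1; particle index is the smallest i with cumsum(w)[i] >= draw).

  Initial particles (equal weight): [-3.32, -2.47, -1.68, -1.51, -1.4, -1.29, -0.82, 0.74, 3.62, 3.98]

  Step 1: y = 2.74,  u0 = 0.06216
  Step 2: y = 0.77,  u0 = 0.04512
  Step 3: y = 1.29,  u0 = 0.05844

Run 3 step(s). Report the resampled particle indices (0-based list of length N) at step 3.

step 1: w=[0.0000, 0.0000, 0.0000, 0.0000, 0.0000, 0.0000, 0.0000, 0.0414, 0.6284, 0.3302]  mean=3.6195  Neff=1.9777  idx=[8, 8, 8, 8, 8, 8, 8, 9, 9, 9]
step 2: w=[0.1338, 0.1338, 0.1338, 0.1338, 0.1338, 0.1338, 0.1338, 0.0212, 0.0212, 0.0212]  mean=3.6429  Neff=7.9001  idx=[0, 1, 1, 2, 3, 4, 4, 5, 6, 7]
step 3: w=[0.1085, 0.1085, 0.1085, 0.1085, 0.1085, 0.1085, 0.1085, 0.1085, 0.1085, 0.0236]  mean=3.6285  Neff=9.3914  idx=[0, 1, 2, 3, 4, 5, 6, 6, 7, 8]

resampled_idx = [0, 1, 2, 3, 4, 5, 6, 6, 7, 8]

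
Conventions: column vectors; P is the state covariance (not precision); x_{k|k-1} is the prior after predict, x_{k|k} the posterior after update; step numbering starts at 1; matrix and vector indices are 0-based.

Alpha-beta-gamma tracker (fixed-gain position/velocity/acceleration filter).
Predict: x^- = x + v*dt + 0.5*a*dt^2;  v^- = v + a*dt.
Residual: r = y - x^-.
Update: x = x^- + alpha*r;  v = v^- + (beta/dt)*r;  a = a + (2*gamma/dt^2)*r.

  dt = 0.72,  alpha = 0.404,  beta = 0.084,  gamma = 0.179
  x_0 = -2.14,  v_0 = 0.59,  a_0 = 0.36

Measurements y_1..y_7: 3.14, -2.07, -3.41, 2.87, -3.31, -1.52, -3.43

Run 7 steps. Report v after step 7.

step 1: x_pred=-1.6219  r=4.7619  x^+=0.3019  v^+=1.4048  a^+=3.6485
step 2: x_pred=2.2590  r=-4.3290  x^+=0.5101  v^+=3.5266  a^+=0.6589
step 3: x_pred=3.2201  r=-6.6301  x^+=0.5415  v^+=3.2275  a^+=-3.9197
step 4: x_pred=1.8494  r=1.0206  x^+=2.2617  v^+=0.5244  a^+=-3.2149
step 5: x_pred=1.8060  r=-5.1160  x^+=-0.2609  v^+=-2.3871  a^+=-6.7479
step 6: x_pred=-3.7287  r=2.2087  x^+=-2.8364  v^+=-6.9879  a^+=-5.2226
step 7: x_pred=-9.2214  r=5.7914  x^+=-6.8817  v^+=-10.0726  a^+=-1.2232

v_post = -10.0726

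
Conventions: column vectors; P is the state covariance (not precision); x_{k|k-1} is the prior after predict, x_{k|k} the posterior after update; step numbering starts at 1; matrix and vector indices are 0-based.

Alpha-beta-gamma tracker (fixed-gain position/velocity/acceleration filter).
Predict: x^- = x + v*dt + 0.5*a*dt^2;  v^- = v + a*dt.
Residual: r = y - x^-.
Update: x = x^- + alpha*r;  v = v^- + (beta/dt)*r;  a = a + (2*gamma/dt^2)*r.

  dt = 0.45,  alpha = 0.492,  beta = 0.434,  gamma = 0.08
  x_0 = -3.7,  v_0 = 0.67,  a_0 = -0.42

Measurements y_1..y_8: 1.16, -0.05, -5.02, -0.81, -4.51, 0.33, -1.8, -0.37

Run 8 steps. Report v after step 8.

v_post = 3.7606

step 1: x_pred=-3.4410  r=4.6010  x^+=-1.1773  v^+=4.9184  a^+=3.2154
step 2: x_pred=1.3615  r=-1.4115  x^+=0.6671  v^+=5.0040  a^+=2.1001
step 3: x_pred=3.1315  r=-8.1515  x^+=-0.8790  v^+=-1.9126  a^+=-4.3406
step 4: x_pred=-2.1792  r=1.3692  x^+=-1.5056  v^+=-2.5454  a^+=-3.2588
step 5: x_pred=-2.9809  r=-1.5291  x^+=-3.7332  v^+=-5.4865  a^+=-4.4669
step 6: x_pred=-6.6544  r=6.9844  x^+=-3.2181  v^+=-0.7605  a^+=1.0516
step 7: x_pred=-3.4539  r=1.6539  x^+=-2.6402  v^+=1.3078  a^+=2.3584
step 8: x_pred=-1.8129  r=1.4429  x^+=-1.1030  v^+=3.7606  a^+=3.4984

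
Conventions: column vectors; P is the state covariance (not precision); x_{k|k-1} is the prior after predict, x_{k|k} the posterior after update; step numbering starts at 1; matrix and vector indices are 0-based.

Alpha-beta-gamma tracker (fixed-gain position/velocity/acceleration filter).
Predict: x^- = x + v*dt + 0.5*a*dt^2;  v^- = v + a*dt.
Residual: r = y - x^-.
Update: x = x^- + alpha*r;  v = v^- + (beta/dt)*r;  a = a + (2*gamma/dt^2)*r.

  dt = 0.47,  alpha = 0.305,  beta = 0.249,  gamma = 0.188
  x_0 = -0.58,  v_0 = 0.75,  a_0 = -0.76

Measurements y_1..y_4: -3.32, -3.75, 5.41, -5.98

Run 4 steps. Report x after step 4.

x_post = -3.4846

step 1: x_pred=-0.3114  r=-3.0086  x^+=-1.2291  v^+=-1.2011  a^+=-5.8809
step 2: x_pred=-2.4431  r=-1.3069  x^+=-2.8417  v^+=-4.6575  a^+=-8.1054
step 3: x_pred=-5.9260  r=11.3360  x^+=-2.4685  v^+=-2.4614  a^+=11.1899
step 4: x_pred=-2.3895  r=-3.5905  x^+=-3.4846  v^+=0.8956  a^+=5.0783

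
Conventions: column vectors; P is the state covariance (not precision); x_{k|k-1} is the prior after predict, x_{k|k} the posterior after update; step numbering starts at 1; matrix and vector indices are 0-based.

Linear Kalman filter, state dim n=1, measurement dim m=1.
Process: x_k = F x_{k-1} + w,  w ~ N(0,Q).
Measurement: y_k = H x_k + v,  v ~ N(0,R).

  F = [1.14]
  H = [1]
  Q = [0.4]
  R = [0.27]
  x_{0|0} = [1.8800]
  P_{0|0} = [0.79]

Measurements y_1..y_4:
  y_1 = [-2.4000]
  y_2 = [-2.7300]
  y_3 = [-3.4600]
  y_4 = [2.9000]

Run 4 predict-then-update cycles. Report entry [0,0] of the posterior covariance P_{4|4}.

P_post[0,0] = 0.1906

step 1: x^-=[2.1432]  P^-=[1.4267]  S=[1.6967]  K=[0.8409]  nu=[-4.5432]  x^+=[-1.6770]  P^+=[0.2270]
step 2: x^-=[-1.9118]  P^-=[0.6951]  S=[0.9651]  K=[0.7202]  nu=[-0.8182]  x^+=[-2.5011]  P^+=[0.1945]
step 3: x^-=[-2.8512]  P^-=[0.6527]  S=[0.9227]  K=[0.7074]  nu=[-0.6088]  x^+=[-3.2819]  P^+=[0.1910]
step 4: x^-=[-3.7413]  P^-=[0.6482]  S=[0.9182]  K=[0.7060]  nu=[6.6413]  x^+=[0.9471]  P^+=[0.1906]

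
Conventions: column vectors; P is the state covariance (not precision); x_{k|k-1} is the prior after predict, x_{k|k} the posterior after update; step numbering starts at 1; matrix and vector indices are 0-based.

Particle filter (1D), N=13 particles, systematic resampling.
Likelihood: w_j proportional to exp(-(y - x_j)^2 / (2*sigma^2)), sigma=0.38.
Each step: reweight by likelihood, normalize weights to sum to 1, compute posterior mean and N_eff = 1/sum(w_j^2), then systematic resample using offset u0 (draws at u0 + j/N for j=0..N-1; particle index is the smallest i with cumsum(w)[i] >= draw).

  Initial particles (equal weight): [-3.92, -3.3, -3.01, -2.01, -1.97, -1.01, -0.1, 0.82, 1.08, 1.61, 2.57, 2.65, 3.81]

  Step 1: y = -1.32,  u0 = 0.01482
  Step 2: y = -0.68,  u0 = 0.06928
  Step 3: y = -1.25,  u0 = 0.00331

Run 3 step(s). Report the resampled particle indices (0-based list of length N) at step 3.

step 1: w=[0.0000, 0.0000, 0.0000, 0.1677, 0.2019, 0.6252, 0.0050, 0.0000, 0.0000, 0.0000, 0.0000, 0.0000, 0.0000]  mean=-1.3671  Neff=2.1745  idx=[3, 3, 4, 4, 4, 5, 5, 5, 5, 5, 5, 5, 5]
step 2: w=[0.0004, 0.0004, 0.0006, 0.0006, 0.0006, 0.1247, 0.1247, 0.1247, 0.1247, 0.1247, 0.1247, 0.1247, 0.1247]  mean=-1.0124  Neff=8.0402  idx=[5, 6, 6, 7, 8, 8, 9, 9, 10, 11, 11, 12, 12]
step 3: w=[0.0769, 0.0769, 0.0769, 0.0769, 0.0769, 0.0769, 0.0769, 0.0769, 0.0769, 0.0769, 0.0769, 0.0769, 0.0769]  mean=-1.0100  Neff=13.0000  idx=[0, 1, 2, 3, 4, 5, 6, 7, 8, 9, 10, 11, 12]

resampled_idx = [0, 1, 2, 3, 4, 5, 6, 7, 8, 9, 10, 11, 12]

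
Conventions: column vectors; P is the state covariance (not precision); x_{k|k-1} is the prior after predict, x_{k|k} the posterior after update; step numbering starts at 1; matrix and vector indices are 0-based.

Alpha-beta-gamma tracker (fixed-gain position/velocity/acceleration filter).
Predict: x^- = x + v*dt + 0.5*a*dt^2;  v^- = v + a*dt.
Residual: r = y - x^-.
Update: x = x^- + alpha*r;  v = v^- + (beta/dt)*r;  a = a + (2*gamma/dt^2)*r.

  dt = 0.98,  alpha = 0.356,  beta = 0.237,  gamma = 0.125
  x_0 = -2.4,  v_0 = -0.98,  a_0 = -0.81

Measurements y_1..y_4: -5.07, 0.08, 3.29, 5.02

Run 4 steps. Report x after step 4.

step 1: x_pred=-3.7494  r=-1.3206  x^+=-4.2195  v^+=-2.0932  a^+=-1.1538
step 2: x_pred=-6.8249  r=6.9049  x^+=-4.3667  v^+=-1.5540  a^+=0.6436
step 3: x_pred=-5.5806  r=8.8706  x^+=-2.4227  v^+=1.2220  a^+=2.9527
step 4: x_pred=0.1927  r=4.8273  x^+=1.9112  v^+=5.2830  a^+=4.2093

x_post = 1.9112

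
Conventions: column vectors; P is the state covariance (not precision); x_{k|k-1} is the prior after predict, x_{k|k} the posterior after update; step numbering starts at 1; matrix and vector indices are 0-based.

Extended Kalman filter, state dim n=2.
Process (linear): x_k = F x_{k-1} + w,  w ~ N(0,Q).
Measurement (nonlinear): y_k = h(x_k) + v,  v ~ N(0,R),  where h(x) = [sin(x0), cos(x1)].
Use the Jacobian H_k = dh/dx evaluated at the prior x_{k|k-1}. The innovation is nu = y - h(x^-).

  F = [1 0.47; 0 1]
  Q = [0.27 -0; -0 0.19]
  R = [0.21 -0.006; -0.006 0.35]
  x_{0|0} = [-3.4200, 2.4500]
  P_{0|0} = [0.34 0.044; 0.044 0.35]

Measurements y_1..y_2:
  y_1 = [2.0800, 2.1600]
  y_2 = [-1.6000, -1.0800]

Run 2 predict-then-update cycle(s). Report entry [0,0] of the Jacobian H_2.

H_jac[0,0] = 0.3067

step 1: x^-=[-2.2685, 2.4500]  P^-=[0.7287 0.2085; 0.2085 0.5400]  H_jac=[-0.6425 0.0000; 0.0000 -0.6378]  S=[0.5108 0.0794; 0.0794 0.5696]  K=[-0.8998 -0.1080; -0.1720 -0.5806]  nu=[2.8463, 2.9302]  x^+=[-5.1459, 0.2592]  P^+=[0.2931 0.0508; 0.0508 0.3170]
step 2: x^-=[-5.0241, 0.2592]  P^-=[0.6809 0.1998; 0.1998 0.5070]  H_jac=[0.3067 0.0000; 0.0000 -0.2563]  S=[0.2740 -0.0217; -0.0217 0.3833]  K=[0.7547 -0.0909; 0.1976 -0.3279]  nu=[-2.5518, -2.0466]  x^+=[-6.7641, 0.4260]  P^+=[0.5186 0.1417; 0.1417 0.4523]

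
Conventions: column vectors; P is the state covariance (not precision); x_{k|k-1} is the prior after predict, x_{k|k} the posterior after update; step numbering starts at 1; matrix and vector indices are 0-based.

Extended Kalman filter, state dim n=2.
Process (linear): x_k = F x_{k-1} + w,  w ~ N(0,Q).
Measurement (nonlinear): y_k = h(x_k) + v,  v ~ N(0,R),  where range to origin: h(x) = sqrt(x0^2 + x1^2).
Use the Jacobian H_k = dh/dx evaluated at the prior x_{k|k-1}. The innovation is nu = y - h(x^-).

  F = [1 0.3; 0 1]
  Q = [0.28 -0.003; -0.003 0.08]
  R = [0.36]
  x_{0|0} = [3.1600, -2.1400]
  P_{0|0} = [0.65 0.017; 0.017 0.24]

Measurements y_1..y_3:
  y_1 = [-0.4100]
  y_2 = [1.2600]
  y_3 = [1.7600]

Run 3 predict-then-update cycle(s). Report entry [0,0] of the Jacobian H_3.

H_jac[0,0] = -0.4636

step 1: x^-=[2.5180, -2.1400]  P^-=[0.9618 0.0860; 0.0860 0.3200]  H_jac=[0.7620 -0.6476]  S=[0.9678]  K=[0.6997; -0.1464]  nu=[-3.7145]  x^+=[-0.0812, -1.5961]  P^+=[0.4879 0.1852; 0.1852 0.2993]
step 2: x^-=[-0.5600, -1.5961]  P^-=[0.9060 0.2719; 0.2719 0.3793]  H_jac=[-0.3311 -0.9436]  S=[0.9669]  K=[-0.5756; -0.4632]  nu=[-0.4315]  x^+=[-0.3117, -1.3962]  P^+=[0.5856 0.0141; 0.0141 0.1718]
step 3: x^-=[-0.7305, -1.3962]  P^-=[0.8896 0.0627; 0.0627 0.2518]  H_jac=[-0.4636 -0.8861]  S=[0.8003]  K=[-0.5846; -0.3150]  nu=[0.1842]  x^+=[-0.8382, -1.4543]  P^+=[0.6160 -0.0848; -0.0848 0.1723]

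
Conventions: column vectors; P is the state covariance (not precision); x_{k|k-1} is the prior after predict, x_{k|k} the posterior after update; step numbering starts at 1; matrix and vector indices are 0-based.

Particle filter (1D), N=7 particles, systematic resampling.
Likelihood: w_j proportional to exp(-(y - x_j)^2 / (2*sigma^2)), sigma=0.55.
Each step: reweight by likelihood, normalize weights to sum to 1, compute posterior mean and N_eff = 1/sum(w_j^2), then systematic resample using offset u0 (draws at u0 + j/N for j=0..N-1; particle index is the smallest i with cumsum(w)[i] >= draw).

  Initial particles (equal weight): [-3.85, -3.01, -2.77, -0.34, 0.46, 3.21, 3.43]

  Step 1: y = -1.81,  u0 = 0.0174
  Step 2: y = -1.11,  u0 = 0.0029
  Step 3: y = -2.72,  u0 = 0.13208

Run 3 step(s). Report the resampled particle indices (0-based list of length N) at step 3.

resampled_idx = [1, 2, 2, 3, 4, 5, 6]

step 1: w=[0.0030, 0.2723, 0.6414, 0.0827, 0.0006, 0.0000, 0.0000]  mean=-2.6358  Neff=2.0309  idx=[1, 1, 2, 2, 2, 2, 2]
step 2: w=[0.0444, 0.0444, 0.1822, 0.1822, 0.1822, 0.1822, 0.1822]  mean=-2.7913  Neff=5.8822  idx=[0, 2, 3, 3, 4, 5, 6]
step 3: w=[0.1271, 0.1455, 0.1455, 0.1455, 0.1455, 0.1455, 0.1455]  mean=-2.8005  Neff=6.9859  idx=[1, 2, 2, 3, 4, 5, 6]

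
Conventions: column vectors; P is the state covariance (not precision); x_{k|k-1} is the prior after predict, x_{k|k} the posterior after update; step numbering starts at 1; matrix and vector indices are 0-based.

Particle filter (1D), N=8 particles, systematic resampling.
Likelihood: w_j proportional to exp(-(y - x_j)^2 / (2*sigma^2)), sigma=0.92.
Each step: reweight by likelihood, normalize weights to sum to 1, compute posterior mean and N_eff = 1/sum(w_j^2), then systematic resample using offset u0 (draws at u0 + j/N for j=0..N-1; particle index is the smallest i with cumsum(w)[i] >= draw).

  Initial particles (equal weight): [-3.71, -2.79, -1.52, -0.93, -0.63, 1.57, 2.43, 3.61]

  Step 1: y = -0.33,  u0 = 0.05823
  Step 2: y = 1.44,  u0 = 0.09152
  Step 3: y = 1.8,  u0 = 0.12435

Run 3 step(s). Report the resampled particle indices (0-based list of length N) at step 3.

step 1: w=[0.0005, 0.0119, 0.1844, 0.3442, 0.4037, 0.0505, 0.0047, 0.0000]  mean=-0.7990  Neff=3.1429  idx=[2, 2, 3, 3, 4, 4, 4, 4]
step 2: w=[0.0141, 0.0141, 0.0901, 0.0901, 0.1979, 0.1979, 0.1979, 0.1979]  mean=-0.7091  Neff=5.7697  idx=[2, 4, 4, 5, 5, 6, 7, 7]
step 3: w=[0.0541, 0.1351, 0.1351, 0.1351, 0.1351, 0.1351, 0.1351, 0.1351]  mean=-0.6462  Neff=7.6489  idx=[1, 2, 3, 4, 5, 6, 7, 7]

resampled_idx = [1, 2, 3, 4, 5, 6, 7, 7]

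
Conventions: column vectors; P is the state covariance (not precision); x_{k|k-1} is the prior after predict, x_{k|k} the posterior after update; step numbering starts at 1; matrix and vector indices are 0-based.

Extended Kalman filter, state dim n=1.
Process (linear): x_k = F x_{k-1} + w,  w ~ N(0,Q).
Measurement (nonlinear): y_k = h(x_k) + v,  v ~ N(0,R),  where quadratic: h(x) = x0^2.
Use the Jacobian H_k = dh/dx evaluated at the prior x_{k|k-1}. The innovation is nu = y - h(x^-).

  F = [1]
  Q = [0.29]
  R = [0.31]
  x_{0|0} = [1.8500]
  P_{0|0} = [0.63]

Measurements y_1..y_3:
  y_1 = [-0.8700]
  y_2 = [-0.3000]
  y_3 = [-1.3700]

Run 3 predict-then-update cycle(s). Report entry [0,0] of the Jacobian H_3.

step 1: x^-=[1.8500]  P^-=[0.9200]  H_jac=[3.7000]  S=[12.9048]  K=[0.2638]  nu=[-4.2925]  x^+=[0.7177]  P^+=[0.0221]
step 2: x^-=[0.7177]  P^-=[0.3121]  H_jac=[1.4355]  S=[0.9531]  K=[0.4701]  nu=[-0.8151]  x^+=[0.3346]  P^+=[0.1015]
step 3: x^-=[0.3346]  P^-=[0.3915]  H_jac=[0.6691]  S=[0.4853]  K=[0.5398]  nu=[-1.4819]  x^+=[-0.4654]  P^+=[0.2501]

H_jac[0,0] = 0.6691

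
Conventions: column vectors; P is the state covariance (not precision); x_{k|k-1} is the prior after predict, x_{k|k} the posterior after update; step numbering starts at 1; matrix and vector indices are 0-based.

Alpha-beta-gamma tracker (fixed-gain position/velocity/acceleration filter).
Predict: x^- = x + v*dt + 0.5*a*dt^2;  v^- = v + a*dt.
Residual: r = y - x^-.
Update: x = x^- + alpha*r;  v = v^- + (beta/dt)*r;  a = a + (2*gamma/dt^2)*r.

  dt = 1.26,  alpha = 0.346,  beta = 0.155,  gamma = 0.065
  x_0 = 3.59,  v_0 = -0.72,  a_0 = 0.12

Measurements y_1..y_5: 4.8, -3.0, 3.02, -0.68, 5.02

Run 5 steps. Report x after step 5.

x_post = 1.0377

step 1: x_pred=2.7781  r=2.0219  x^+=3.4776  v^+=-0.3201  a^+=0.2856
step 2: x_pred=3.3010  r=-6.3010  x^+=1.1209  v^+=-0.7354  a^+=-0.2304
step 3: x_pred=0.0114  r=3.0086  x^+=1.0524  v^+=-0.6556  a^+=0.0160
step 4: x_pred=0.2390  r=-0.9190  x^+=-0.0790  v^+=-0.7485  a^+=-0.0593
step 5: x_pred=-1.0691  r=6.0891  x^+=1.0377  v^+=-0.0742  a^+=0.4393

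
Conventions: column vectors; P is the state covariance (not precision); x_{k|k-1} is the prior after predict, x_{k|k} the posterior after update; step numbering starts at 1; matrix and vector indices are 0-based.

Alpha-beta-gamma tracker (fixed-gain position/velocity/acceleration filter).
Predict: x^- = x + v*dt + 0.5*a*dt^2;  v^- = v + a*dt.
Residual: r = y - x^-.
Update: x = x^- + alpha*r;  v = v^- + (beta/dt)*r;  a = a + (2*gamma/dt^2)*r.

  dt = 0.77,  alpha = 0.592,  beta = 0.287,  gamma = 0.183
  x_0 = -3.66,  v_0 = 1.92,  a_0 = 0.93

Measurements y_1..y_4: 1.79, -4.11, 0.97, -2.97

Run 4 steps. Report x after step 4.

step 1: x_pred=-1.9059  r=3.6959  x^+=0.2821  v^+=4.0137  a^+=3.2115
step 2: x_pred=4.3246  r=-8.4346  x^+=-0.6687  v^+=3.3427  a^+=-1.9952
step 3: x_pred=1.3137  r=-0.3437  x^+=1.1102  v^+=1.6782  a^+=-2.2074
step 4: x_pred=1.7481  r=-4.7181  x^+=-1.0450  v^+=-1.7800  a^+=-5.1199

x_post = -1.0450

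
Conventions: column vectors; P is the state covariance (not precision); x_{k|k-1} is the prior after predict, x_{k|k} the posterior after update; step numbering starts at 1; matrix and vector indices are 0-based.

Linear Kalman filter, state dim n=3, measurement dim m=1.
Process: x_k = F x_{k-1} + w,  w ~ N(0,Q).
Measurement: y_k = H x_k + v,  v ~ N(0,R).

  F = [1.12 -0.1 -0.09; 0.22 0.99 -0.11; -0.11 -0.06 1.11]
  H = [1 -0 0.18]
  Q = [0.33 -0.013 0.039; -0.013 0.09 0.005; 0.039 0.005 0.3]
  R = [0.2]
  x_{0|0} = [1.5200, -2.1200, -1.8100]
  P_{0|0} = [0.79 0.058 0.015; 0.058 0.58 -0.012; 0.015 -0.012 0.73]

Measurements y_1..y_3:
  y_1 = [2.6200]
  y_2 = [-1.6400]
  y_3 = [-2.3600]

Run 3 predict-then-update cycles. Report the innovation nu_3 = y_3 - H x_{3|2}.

step 1: x^-=[2.0773, -1.5653, -2.0491]  P^-=[1.3165 0.1933 -0.1110; 0.1933 0.7327 -0.1542; -0.1110 -0.1542 1.2098]  S=[1.5157]  K=[0.8554; 0.1092; 0.0705]  nu=[0.9115]  x^+=[2.8570, -1.4657, -1.9849]  P^+=[0.2075 0.0517 -0.2023; 0.0517 0.7146 -0.1659; -0.2023 -0.1659 1.2023]
step 2: x^-=[3.5251, -0.6042, -2.4295]  P^-=[0.6334 0.0774 -0.3413; 0.0774 0.8834 -0.4308; -0.3413 -0.4308 1.8586]  S=[0.7707]  K=[0.7421; -0.0002; -0.0088]  nu=[-4.7277]  x^+=[0.0167, -0.6031, -2.3881]  P^+=[0.2089 0.0775 -0.3363; 0.0775 0.8834 -0.4308; -0.3363 -0.4308 1.8585]
step 3: x^-=[0.2939, -0.3307, -2.6165]  P^-=[0.6587 0.1354 -0.5474; 0.1354 1.1323 -0.8514; -0.5474 -0.8514 2.7361]  S=[0.7503]  K=[0.7466; -0.0238; -0.0731]  nu=[-2.1830]  x^+=[-1.3359, -0.2787, -2.4568]  P^+=[0.2405 0.1487 -0.5064; 0.1487 1.1319 -0.8527; -0.5064 -0.8527 2.7321]

innov = [-2.1830]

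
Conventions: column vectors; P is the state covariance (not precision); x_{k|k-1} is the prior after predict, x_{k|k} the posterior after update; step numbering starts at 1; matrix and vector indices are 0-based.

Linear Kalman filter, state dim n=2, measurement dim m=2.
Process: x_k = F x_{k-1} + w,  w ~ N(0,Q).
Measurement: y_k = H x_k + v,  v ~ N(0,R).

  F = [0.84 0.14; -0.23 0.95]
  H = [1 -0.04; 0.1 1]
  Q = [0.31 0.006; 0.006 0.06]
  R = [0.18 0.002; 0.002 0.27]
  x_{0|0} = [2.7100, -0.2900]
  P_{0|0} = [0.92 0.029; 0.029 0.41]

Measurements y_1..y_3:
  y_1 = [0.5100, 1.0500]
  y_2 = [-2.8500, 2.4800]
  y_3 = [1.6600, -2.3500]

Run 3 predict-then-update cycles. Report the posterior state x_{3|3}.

step 1: x^-=[2.2358, -0.8988]  P^-=[0.9740 -0.0950; -0.0950 0.4660]  S=[1.1624 -0.0139; -0.0139 0.7268]  K=[0.8415 0.0193; -0.0903 0.6264]  nu=[-1.7618, 1.7252]  x^+=[0.7867, 0.3410]  P^+=[0.1512 -0.0082; -0.0082 0.1698]
step 2: x^-=[0.7086, 0.1430]  P^-=[0.4181 -0.0069; -0.0069 0.2248]  S=[0.5990 0.0279; 0.0279 0.4976]  K=[0.6970 0.0310; -0.0477 0.4531]  nu=[-3.5529, 2.2661]  x^+=[-1.6974, 1.3391]  P^+=[0.1254 -0.0028; -0.0028 0.1225]
step 3: x^-=[-1.2384, 1.6626]  P^-=[0.4002 -0.0041; -0.0041 0.1784]  S=[0.5808 0.0308; 0.0308 0.4516]  K=[0.6876 0.0327; -0.0404 0.3969]  nu=[2.9649, -3.8887]  x^+=[0.6732, -0.0006]  P^+=[0.1237 -0.0022; -0.0022 0.1073]

x_post = [0.6732, -0.0006]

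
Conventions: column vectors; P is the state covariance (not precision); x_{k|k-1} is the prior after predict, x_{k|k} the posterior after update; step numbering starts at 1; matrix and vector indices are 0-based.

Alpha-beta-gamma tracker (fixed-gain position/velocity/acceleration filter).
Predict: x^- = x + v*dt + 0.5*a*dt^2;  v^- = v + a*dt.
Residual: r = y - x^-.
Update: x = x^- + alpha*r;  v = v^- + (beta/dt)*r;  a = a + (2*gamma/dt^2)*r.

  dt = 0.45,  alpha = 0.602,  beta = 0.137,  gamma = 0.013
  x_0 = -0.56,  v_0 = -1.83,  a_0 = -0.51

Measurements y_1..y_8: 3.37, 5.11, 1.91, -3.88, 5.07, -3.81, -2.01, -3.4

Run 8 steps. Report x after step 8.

x_post = -3.1492

step 1: x_pred=-1.4351  r=4.8051  x^+=1.4576  v^+=-0.5966  a^+=0.1070
step 2: x_pred=1.1999  r=3.9101  x^+=3.5538  v^+=0.6419  a^+=0.6090
step 3: x_pred=3.9043  r=-1.9943  x^+=2.7037  v^+=0.3088  a^+=0.3529
step 4: x_pred=2.8784  r=-6.7584  x^+=-1.1901  v^+=-1.5899  a^+=-0.5148
step 5: x_pred=-1.9577  r=7.0277  x^+=2.2730  v^+=0.3180  a^+=0.3875
step 6: x_pred=2.4553  r=-6.2653  x^+=-1.3164  v^+=-1.4151  a^+=-0.4169
step 7: x_pred=-1.9954  r=-0.0146  x^+=-2.0042  v^+=-1.6071  a^+=-0.4188
step 8: x_pred=-2.7698  r=-0.6302  x^+=-3.1492  v^+=-1.9875  a^+=-0.4997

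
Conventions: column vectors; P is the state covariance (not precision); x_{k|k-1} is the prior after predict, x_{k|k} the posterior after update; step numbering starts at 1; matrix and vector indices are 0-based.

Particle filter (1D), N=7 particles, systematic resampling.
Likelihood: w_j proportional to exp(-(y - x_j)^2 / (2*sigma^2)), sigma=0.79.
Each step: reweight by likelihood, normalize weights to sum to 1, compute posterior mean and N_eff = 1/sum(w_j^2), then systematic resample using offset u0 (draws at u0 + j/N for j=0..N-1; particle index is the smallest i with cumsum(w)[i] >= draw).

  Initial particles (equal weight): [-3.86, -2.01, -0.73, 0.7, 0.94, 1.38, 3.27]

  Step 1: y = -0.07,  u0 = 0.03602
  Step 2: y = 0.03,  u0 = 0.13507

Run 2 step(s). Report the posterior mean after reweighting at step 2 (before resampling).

step 1: w=[0.0000, 0.0245, 0.3521, 0.3104, 0.2204, 0.0926, 0.0001]  mean=0.2463  Neff=3.5967  idx=[2, 2, 2, 3, 3, 4, 4]
step 2: w=[0.1459, 0.1459, 0.1459, 0.1618, 0.1618, 0.1194, 0.1194]  mean=0.1313  Neff=6.9108  idx=[0, 1, 2, 3, 4, 5, 6]

post_mean = 0.1313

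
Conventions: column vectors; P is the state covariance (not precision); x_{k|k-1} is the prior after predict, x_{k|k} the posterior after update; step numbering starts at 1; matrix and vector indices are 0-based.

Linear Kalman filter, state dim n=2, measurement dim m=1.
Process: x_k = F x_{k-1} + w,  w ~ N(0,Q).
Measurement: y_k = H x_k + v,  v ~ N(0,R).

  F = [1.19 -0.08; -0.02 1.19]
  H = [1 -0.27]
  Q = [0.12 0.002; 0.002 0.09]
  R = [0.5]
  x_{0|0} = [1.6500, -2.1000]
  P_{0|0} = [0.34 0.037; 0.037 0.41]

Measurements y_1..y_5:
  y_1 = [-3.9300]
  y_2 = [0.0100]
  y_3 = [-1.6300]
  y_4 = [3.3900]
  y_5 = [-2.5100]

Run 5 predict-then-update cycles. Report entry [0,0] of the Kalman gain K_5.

K[0,0] = 0.4016

step 1: x^-=[2.1315, -2.5320]  P^-=[0.5971 0.0073; 0.0073 0.6690]  S=[1.1419]  K=[0.5211; -0.1518]  nu=[-6.7451]  x^+=[-1.3837, -1.5083]  P^+=[0.2869 0.0976; 0.0976 0.6427]
step 2: x^-=[-1.5259, -1.7672]  P^-=[0.5119 0.0724; 0.0724 0.9956]  S=[1.0453]  K=[0.4710; -0.1879]  nu=[1.0588]  x^+=[-1.0273, -1.9662]  P^+=[0.2800 0.1649; 0.1649 0.9587]
step 3: x^-=[-1.0652, -2.3192]  P^-=[0.4912 0.1379; 0.1379 1.4398]  S=[1.0218]  K=[0.4444; -0.2456]  nu=[-1.1910]  x^+=[-1.5944, -2.0267]  P^+=[0.2895 0.2493; 0.2493 1.3782]
step 4: x^-=[-1.7352, -2.3799]  P^-=[0.4913 0.2174; 0.2174 2.0299]  S=[1.0219]  K=[0.4233; -0.3236]  nu=[4.4826]  x^+=[0.1625, -3.8305]  P^+=[0.3082 0.3574; 0.3574 1.9229]
step 5: x^-=[0.4998, -4.5616]  P^-=[0.5007 0.3183; 0.3183 2.7962]  S=[1.0326]  K=[0.4016; -0.4229]  nu=[-4.2414]  x^+=[-1.2036, -2.7679]  P^+=[0.3341 0.4937; 0.4937 2.6115]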